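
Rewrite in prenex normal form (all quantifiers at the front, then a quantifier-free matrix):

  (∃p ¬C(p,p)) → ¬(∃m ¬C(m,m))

∀p ∀m (C(p,p) ∨ C(m,m))

Eliminate → and ↔ using ¬ and ∨.
  ¬(∃p ¬C(p,p)) ∨ ¬(∃m ¬C(m,m))
Drive negations inward (¬∀x A ≡ ∃x ¬A, ¬∃x A ≡ ∀x ¬A, De Morgan for ∧/∨):
  (∀p C(p,p)) ∨ (∀m C(m,m))
Extract every quantifier outward, since the variables are now distinct and don't occur free across branches:
  ∀p ∀m (C(p,p) ∨ C(m,m))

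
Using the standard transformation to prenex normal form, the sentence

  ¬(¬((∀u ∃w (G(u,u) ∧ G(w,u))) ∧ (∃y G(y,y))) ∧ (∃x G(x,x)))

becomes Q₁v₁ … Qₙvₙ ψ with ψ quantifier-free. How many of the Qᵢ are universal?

Move each ¬ inward, flipping quantifiers it crosses:
  (∀u ∃w (G(u,u) ∧ G(w,u))) ∧ (∃y G(y,y)) ∨ (∀x ¬G(x,x))
All bound variables are already distinct, so no renaming is needed.
Extract every quantifier outward, since the variables are now distinct and don't occur free across branches:
  ∀u ∃w ∃y ∀x (G(u,u) ∧ G(w,u) ∧ G(y,y) ∨ ¬G(x,x))
The prefix is ∀u ∃w ∃y ∀x: 2 universal, 2 existential.

2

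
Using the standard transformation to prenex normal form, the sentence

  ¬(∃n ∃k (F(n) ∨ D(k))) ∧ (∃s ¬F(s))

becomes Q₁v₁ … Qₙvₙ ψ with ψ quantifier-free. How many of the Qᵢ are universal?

Push ¬ through the quantifiers and connectives to reach negation normal form:
  (∀n ∀k (¬F(n) ∧ ¬D(k))) ∧ (∃s ¬F(s))
All bound variables are already distinct, so no renaming is needed.
Pull the quantifiers to the front (each side's bound variable is not free in the other side):
  ∀n ∀k ∃s (¬F(n) ∧ ¬D(k) ∧ ¬F(s))
The prefix is ∀n ∀k ∃s: 2 universal, 1 existential.

2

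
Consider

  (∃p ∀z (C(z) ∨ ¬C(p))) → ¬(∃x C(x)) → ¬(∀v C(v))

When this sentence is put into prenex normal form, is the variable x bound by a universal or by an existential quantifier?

Rewrite implications/biconditionals: A → B as ¬A ∨ B.
  ¬(∃p ∀z (C(z) ∨ ¬C(p))) ∨ ¬¬(∃x C(x)) ∨ ¬(∀v C(v))
Drive negations inward (¬∀x A ≡ ∃x ¬A, ¬∃x A ≡ ∀x ¬A, De Morgan for ∧/∨):
  (∀p ∃z (¬C(z) ∧ C(p))) ∨ (∃x C(x)) ∨ (∃v ¬C(v))
All bound variables are already distinct, so no renaming is needed.
Pull the quantifiers to the front (each side's bound variable is not free in the other side):
  ∀p ∃z ∃x ∃v (¬C(z) ∧ C(p) ∨ C(x) ∨ ¬C(v))
The quantifier ∃x sits under an even number of negations (counting the antecedent side of each →), so it remains existential.

existential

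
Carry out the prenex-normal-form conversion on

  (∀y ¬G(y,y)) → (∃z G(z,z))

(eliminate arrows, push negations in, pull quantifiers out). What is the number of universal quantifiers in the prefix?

0

Eliminate → and ↔ using ¬ and ∨.
  ¬(∀y ¬G(y,y)) ∨ (∃z G(z,z))
Move each ¬ inward, flipping quantifiers it crosses:
  (∃y G(y,y)) ∨ (∃z G(z,z))
All bound variables are already distinct, so no renaming is needed.
Extract every quantifier outward, since the variables are now distinct and don't occur free across branches:
  ∃y ∃z (G(y,y) ∨ G(z,z))
The prefix is ∃y ∃z: 0 universal, 2 existential.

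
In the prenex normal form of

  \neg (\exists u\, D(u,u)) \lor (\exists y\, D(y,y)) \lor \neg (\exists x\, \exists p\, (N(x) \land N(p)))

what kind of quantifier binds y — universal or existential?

Move each ¬ inward, flipping quantifiers it crosses:
  (\forall u\, \neg D(u,u)) \lor (\exists y\, D(y,y)) \lor (\forall x\, \forall p\, (\neg N(x) \lor \neg N(p)))
Finally move all quantifiers to the prefix:
  \forall u\, \exists y\, \forall x\, \forall p\, (\neg D(u,u) \lor D(y,y) \lor \neg N(x) \lor \neg N(p))
The quantifier \exists y sits under an even number of negations, so it remains existential.

existential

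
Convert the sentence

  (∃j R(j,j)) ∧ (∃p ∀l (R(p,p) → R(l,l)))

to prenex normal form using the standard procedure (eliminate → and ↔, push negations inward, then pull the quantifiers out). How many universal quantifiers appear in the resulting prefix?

Eliminate → and ↔ using ¬ and ∨.
  (∃j R(j,j)) ∧ (∃p ∀l (¬R(p,p) ∨ R(l,l)))
Extract every quantifier outward, since the variables are now distinct and don't occur free across branches:
  ∃j ∃p ∀l (R(j,j) ∧ (¬R(p,p) ∨ R(l,l)))
The prefix is ∃j ∃p ∀l: 1 universal, 2 existential.

1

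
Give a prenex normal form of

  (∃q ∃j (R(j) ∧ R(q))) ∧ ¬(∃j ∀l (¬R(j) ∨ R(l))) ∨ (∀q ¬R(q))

Push ¬ through the quantifiers and connectives to reach negation normal form:
  (∃q ∃j (R(j) ∧ R(q))) ∧ (∀j ∃l (R(j) ∧ ¬R(l))) ∨ (∀q ¬R(q))
Give each quantifier a distinct variable: j↦x1, q↦w1.
  (∃q ∃j (R(j) ∧ R(q))) ∧ (∀x1 ∃l (R(x1) ∧ ¬R(l))) ∨ (∀w1 ¬R(w1))
Finally move all quantifiers to the prefix:
  ∃q ∃j ∀x1 ∃l ∀w1 (R(j) ∧ R(q) ∧ R(x1) ∧ ¬R(l) ∨ ¬R(w1))

∃q ∃j ∀x1 ∃l ∀w1 (R(j) ∧ R(q) ∧ R(x1) ∧ ¬R(l) ∨ ¬R(w1))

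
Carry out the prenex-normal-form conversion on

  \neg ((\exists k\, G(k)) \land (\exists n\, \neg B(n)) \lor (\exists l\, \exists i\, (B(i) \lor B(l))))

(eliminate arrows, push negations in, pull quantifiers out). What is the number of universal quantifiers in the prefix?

Drive negations inward (¬∀x A ≡ ∃x ¬A, ¬∃x A ≡ ∀x ¬A, De Morgan for ∧/∨):
  ((\forall k\, \neg G(k)) \lor (\forall n\, B(n))) \land (\forall l\, \forall i\, (\neg B(i) \land \neg B(l)))
Finally move all quantifiers to the prefix:
  \forall k\, \forall n\, \forall l\, \forall i\, ((\neg G(k) \lor B(n)) \land \neg B(i) \land \neg B(l))
The prefix is \forall k \forall n \forall l \forall i: 4 universal, 0 existential.

4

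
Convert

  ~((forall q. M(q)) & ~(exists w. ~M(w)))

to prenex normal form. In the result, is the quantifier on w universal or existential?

Drive negations inward (¬∀x A ≡ ∃x ¬A, ¬∃x A ≡ ∀x ¬A, De Morgan for ∧/∨):
  (exists q. ~M(q)) | (exists w. ~M(w))
Pull the quantifiers to the front (each side's bound variable is not free in the other side):
  exists q. exists w. (~M(q) | ~M(w))
The quantifier exists w sits under an even number of negations, so it remains existential.

existential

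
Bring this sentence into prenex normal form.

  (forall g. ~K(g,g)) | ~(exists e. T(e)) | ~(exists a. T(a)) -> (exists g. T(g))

exists g. exists e. exists a. exists y1. (K(g,g) & T(e) & T(a) | T(y1))

Rewrite implications/biconditionals: A → B as ¬A ∨ B.
  ~((forall g. ~K(g,g)) | ~(exists e. T(e)) | ~(exists a. T(a))) | (exists g. T(g))
Move each ¬ inward, flipping quantifiers it crosses:
  (exists g. K(g,g)) & (exists e. T(e)) & (exists a. T(a)) | (exists g. T(g))
Rename bound variables to avoid capture: g↦y1.
  (exists g. K(g,g)) & (exists e. T(e)) & (exists a. T(a)) | (exists y1. T(y1))
Finally move all quantifiers to the prefix:
  exists g. exists e. exists a. exists y1. (K(g,g) & T(e) & T(a) | T(y1))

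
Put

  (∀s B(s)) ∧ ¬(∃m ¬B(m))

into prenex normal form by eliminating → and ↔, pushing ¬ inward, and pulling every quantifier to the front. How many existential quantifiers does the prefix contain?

0

Push ¬ through the quantifiers and connectives to reach negation normal form:
  (∀s B(s)) ∧ (∀m B(m))
All bound variables are already distinct, so no renaming is needed.
Pull the quantifiers to the front (each side's bound variable is not free in the other side):
  ∀s ∀m (B(s) ∧ B(m))
The prefix is ∀s ∀m: 2 universal, 0 existential.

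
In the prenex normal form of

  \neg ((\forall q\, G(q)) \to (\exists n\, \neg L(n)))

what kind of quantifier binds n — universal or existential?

universal

Eliminate → and ↔ using ¬ and ∨.
  \neg (\neg (\forall q\, G(q)) \lor (\exists n\, \neg L(n)))
Push ¬ through the quantifiers and connectives to reach negation normal form:
  (\forall q\, G(q)) \land (\forall n\, L(n))
All bound variables are already distinct, so no renaming is needed.
Pull the quantifiers to the front (each side's bound variable is not free in the other side):
  \forall q\, \forall n\, (G(q) \land L(n))
The quantifier \exists n sits under an odd number of negations (counting the antecedent side of each →), so it flips to \forall n.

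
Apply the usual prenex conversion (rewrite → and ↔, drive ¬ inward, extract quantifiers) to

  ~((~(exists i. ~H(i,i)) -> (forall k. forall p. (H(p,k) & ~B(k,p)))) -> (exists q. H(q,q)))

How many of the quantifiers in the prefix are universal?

Eliminate → and ↔ using ¬ and ∨.
  ~(~(~~(exists i. ~H(i,i)) | (forall k. forall p. (H(p,k) & ~B(k,p)))) | (exists q. H(q,q)))
Move each ¬ inward, flipping quantifiers it crosses:
  ((exists i. ~H(i,i)) | (forall k. forall p. (H(p,k) & ~B(k,p)))) & (forall q. ~H(q,q))
All bound variables are already distinct, so no renaming is needed.
Finally move all quantifiers to the prefix:
  exists i. forall k. forall p. forall q. ((~H(i,i) | H(p,k) & ~B(k,p)) & ~H(q,q))
The prefix is exists i forall k forall p forall q: 3 universal, 1 existential.

3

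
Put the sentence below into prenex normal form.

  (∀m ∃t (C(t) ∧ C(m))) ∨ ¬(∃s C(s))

Push ¬ through the quantifiers and connectives to reach negation normal form:
  (∀m ∃t (C(t) ∧ C(m))) ∨ (∀s ¬C(s))
Finally move all quantifiers to the prefix:
  ∀m ∃t ∀s (C(t) ∧ C(m) ∨ ¬C(s))

∀m ∃t ∀s (C(t) ∧ C(m) ∨ ¬C(s))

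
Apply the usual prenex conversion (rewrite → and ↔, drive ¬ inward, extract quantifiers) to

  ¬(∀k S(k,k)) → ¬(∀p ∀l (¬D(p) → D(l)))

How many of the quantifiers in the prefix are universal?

Eliminate → and ↔ using ¬ and ∨.
  ¬¬(∀k S(k,k)) ∨ ¬(∀p ∀l (¬¬D(p) ∨ D(l)))
Push ¬ through the quantifiers and connectives to reach negation normal form:
  (∀k S(k,k)) ∨ (∃p ∃l (¬D(p) ∧ ¬D(l)))
All bound variables are already distinct, so no renaming is needed.
Finally move all quantifiers to the prefix:
  ∀k ∃p ∃l (S(k,k) ∨ ¬D(p) ∧ ¬D(l))
The prefix is ∀k ∃p ∃l: 1 universal, 2 existential.

1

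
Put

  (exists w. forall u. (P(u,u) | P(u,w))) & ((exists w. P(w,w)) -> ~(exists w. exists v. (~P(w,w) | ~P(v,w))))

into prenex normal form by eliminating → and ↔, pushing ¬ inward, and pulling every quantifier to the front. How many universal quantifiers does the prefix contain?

4

Rewrite implications/biconditionals: A → B as ¬A ∨ B.
  (exists w. forall u. (P(u,u) | P(u,w))) & (~(exists w. P(w,w)) | ~(exists w. exists v. (~P(w,w) | ~P(v,w))))
Drive negations inward (¬∀x A ≡ ∃x ¬A, ¬∃x A ≡ ∀x ¬A, De Morgan for ∧/∨):
  (exists w. forall u. (P(u,u) | P(u,w))) & ((forall w. ~P(w,w)) | (forall w. forall v. (P(w,w) & P(v,w))))
Give each quantifier a distinct variable: w↦x1, w↦s.
  (exists w. forall u. (P(u,u) | P(u,w))) & ((forall x1. ~P(x1,x1)) | (forall s. forall v. (P(s,s) & P(v,s))))
Finally move all quantifiers to the prefix:
  exists w. forall u. forall x1. forall s. forall v. ((P(u,u) | P(u,w)) & (~P(x1,x1) | P(s,s) & P(v,s)))
The prefix is exists w forall u forall x1 forall s forall v: 4 universal, 1 existential.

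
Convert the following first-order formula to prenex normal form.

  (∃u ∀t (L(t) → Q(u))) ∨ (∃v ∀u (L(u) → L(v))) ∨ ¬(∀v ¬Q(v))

First replace A → B with ¬A ∨ B.
  (∃u ∀t (¬L(t) ∨ Q(u))) ∨ (∃v ∀u (¬L(u) ∨ L(v))) ∨ ¬(∀v ¬Q(v))
Push ¬ through the quantifiers and connectives to reach negation normal form:
  (∃u ∀t (¬L(t) ∨ Q(u))) ∨ (∃v ∀u (¬L(u) ∨ L(v))) ∨ (∃v Q(v))
Rename bound variables to avoid capture: u↦w1, v↦r.
  (∃u ∀t (¬L(t) ∨ Q(u))) ∨ (∃v ∀w1 (¬L(w1) ∨ L(v))) ∨ (∃r Q(r))
Finally move all quantifiers to the prefix:
  ∃u ∀t ∃v ∀w1 ∃r (¬L(t) ∨ Q(u) ∨ ¬L(w1) ∨ L(v) ∨ Q(r))

∃u ∀t ∃v ∀w1 ∃r (¬L(t) ∨ Q(u) ∨ ¬L(w1) ∨ L(v) ∨ Q(r))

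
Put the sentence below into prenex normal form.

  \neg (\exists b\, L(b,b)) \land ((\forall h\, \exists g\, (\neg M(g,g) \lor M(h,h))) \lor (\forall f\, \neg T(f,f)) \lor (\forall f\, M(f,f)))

\forall b\, \forall h\, \exists g\, \forall f\, \forall q\, (\neg L(b,b) \land (\neg M(g,g) \lor M(h,h) \lor \neg T(f,f) \lor M(q,q)))

Move each ¬ inward, flipping quantifiers it crosses:
  (\forall b\, \neg L(b,b)) \land ((\forall h\, \exists g\, (\neg M(g,g) \lor M(h,h))) \lor (\forall f\, \neg T(f,f)) \lor (\forall f\, M(f,f)))
Standardize variables apart so no two quantifiers bind the same name: f↦q.
  (\forall b\, \neg L(b,b)) \land ((\forall h\, \exists g\, (\neg M(g,g) \lor M(h,h))) \lor (\forall f\, \neg T(f,f)) \lor (\forall q\, M(q,q)))
Finally move all quantifiers to the prefix:
  \forall b\, \forall h\, \exists g\, \forall f\, \forall q\, (\neg L(b,b) \land (\neg M(g,g) \lor M(h,h) \lor \neg T(f,f) \lor M(q,q)))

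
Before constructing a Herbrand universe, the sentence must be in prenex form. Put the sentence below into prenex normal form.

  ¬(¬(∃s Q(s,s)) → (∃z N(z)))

Rewrite implications/biconditionals: A → B as ¬A ∨ B.
  ¬(¬¬(∃s Q(s,s)) ∨ (∃z N(z)))
Push ¬ through the quantifiers and connectives to reach negation normal form:
  (∀s ¬Q(s,s)) ∧ (∀z ¬N(z))
Extract every quantifier outward, since the variables are now distinct and don't occur free across branches:
  ∀s ∀z (¬Q(s,s) ∧ ¬N(z))

∀s ∀z (¬Q(s,s) ∧ ¬N(z))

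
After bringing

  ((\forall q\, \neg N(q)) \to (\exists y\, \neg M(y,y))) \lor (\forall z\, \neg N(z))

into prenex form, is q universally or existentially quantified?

existential

Rewrite implications/biconditionals: A → B as ¬A ∨ B.
  \neg (\forall q\, \neg N(q)) \lor (\exists y\, \neg M(y,y)) \lor (\forall z\, \neg N(z))
Move each ¬ inward, flipping quantifiers it crosses:
  (\exists q\, N(q)) \lor (\exists y\, \neg M(y,y)) \lor (\forall z\, \neg N(z))
Pull the quantifiers to the front (each side's bound variable is not free in the other side):
  \exists q\, \exists y\, \forall z\, (N(q) \lor \neg M(y,y) \lor \neg N(z))
The quantifier \forall q sits under an odd number of negations (counting the antecedent side of each →), so it flips to \exists q.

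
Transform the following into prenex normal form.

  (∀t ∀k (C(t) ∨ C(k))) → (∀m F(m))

∃t ∃k ∀m (¬C(t) ∧ ¬C(k) ∨ F(m))

First replace A → B with ¬A ∨ B.
  ¬(∀t ∀k (C(t) ∨ C(k))) ∨ (∀m F(m))
Move each ¬ inward, flipping quantifiers it crosses:
  (∃t ∃k (¬C(t) ∧ ¬C(k))) ∨ (∀m F(m))
All bound variables are already distinct, so no renaming is needed.
Extract every quantifier outward, since the variables are now distinct and don't occur free across branches:
  ∃t ∃k ∀m (¬C(t) ∧ ¬C(k) ∨ F(m))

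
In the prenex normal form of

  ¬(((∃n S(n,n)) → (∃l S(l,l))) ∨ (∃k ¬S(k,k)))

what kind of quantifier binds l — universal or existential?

universal

First replace A → B with ¬A ∨ B.
  ¬(¬(∃n S(n,n)) ∨ (∃l S(l,l)) ∨ (∃k ¬S(k,k)))
Drive negations inward (¬∀x A ≡ ∃x ¬A, ¬∃x A ≡ ∀x ¬A, De Morgan for ∧/∨):
  (∃n S(n,n)) ∧ (∀l ¬S(l,l)) ∧ (∀k S(k,k))
All bound variables are already distinct, so no renaming is needed.
Finally move all quantifiers to the prefix:
  ∃n ∀l ∀k (S(n,n) ∧ ¬S(l,l) ∧ S(k,k))
The quantifier ∃l sits under an odd number of negations (counting the antecedent side of each →), so it flips to ∀l.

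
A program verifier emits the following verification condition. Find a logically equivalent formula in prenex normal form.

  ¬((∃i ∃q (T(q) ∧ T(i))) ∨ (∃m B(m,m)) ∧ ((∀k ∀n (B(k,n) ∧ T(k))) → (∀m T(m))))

∀i ∀q ∀m ∀k ∀n ∃b ((¬T(q) ∨ ¬T(i)) ∧ (¬B(m,m) ∨ B(k,n) ∧ T(k) ∧ ¬T(b)))

First replace A → B with ¬A ∨ B.
  ¬((∃i ∃q (T(q) ∧ T(i))) ∨ (∃m B(m,m)) ∧ (¬(∀k ∀n (B(k,n) ∧ T(k))) ∨ (∀m T(m))))
Move each ¬ inward, flipping quantifiers it crosses:
  (∀i ∀q (¬T(q) ∨ ¬T(i))) ∧ ((∀m ¬B(m,m)) ∨ (∀k ∀n (B(k,n) ∧ T(k))) ∧ (∃m ¬T(m)))
Give each quantifier a distinct variable: m↦b.
  (∀i ∀q (¬T(q) ∨ ¬T(i))) ∧ ((∀m ¬B(m,m)) ∨ (∀k ∀n (B(k,n) ∧ T(k))) ∧ (∃b ¬T(b)))
Pull the quantifiers to the front (each side's bound variable is not free in the other side):
  ∀i ∀q ∀m ∀k ∀n ∃b ((¬T(q) ∨ ¬T(i)) ∧ (¬B(m,m) ∨ B(k,n) ∧ T(k) ∧ ¬T(b)))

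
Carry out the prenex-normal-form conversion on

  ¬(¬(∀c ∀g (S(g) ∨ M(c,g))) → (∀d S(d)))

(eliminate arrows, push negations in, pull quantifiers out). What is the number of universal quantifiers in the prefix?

Eliminate → and ↔ using ¬ and ∨.
  ¬(¬¬(∀c ∀g (S(g) ∨ M(c,g))) ∨ (∀d S(d)))
Push ¬ through the quantifiers and connectives to reach negation normal form:
  (∃c ∃g (¬S(g) ∧ ¬M(c,g))) ∧ (∃d ¬S(d))
All bound variables are already distinct, so no renaming is needed.
Extract every quantifier outward, since the variables are now distinct and don't occur free across branches:
  ∃c ∃g ∃d (¬S(g) ∧ ¬M(c,g) ∧ ¬S(d))
The prefix is ∃c ∃g ∃d: 0 universal, 3 existential.

0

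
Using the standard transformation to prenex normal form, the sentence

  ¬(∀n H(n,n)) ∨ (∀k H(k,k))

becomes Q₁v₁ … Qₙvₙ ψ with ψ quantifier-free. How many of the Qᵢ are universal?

Move each ¬ inward, flipping quantifiers it crosses:
  (∃n ¬H(n,n)) ∨ (∀k H(k,k))
All bound variables are already distinct, so no renaming is needed.
Extract every quantifier outward, since the variables are now distinct and don't occur free across branches:
  ∃n ∀k (¬H(n,n) ∨ H(k,k))
The prefix is ∃n ∀k: 1 universal, 1 existential.

1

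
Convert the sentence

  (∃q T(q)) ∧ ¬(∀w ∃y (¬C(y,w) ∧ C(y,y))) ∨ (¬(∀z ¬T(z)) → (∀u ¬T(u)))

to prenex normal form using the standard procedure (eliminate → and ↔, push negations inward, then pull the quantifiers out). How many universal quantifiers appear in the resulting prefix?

Eliminate → and ↔ using ¬ and ∨.
  (∃q T(q)) ∧ ¬(∀w ∃y (¬C(y,w) ∧ C(y,y))) ∨ ¬¬(∀z ¬T(z)) ∨ (∀u ¬T(u))
Drive negations inward (¬∀x A ≡ ∃x ¬A, ¬∃x A ≡ ∀x ¬A, De Morgan for ∧/∨):
  (∃q T(q)) ∧ (∃w ∀y (C(y,w) ∨ ¬C(y,y))) ∨ (∀z ¬T(z)) ∨ (∀u ¬T(u))
All bound variables are already distinct, so no renaming is needed.
Pull the quantifiers to the front (each side's bound variable is not free in the other side):
  ∃q ∃w ∀y ∀z ∀u (T(q) ∧ (C(y,w) ∨ ¬C(y,y)) ∨ ¬T(z) ∨ ¬T(u))
The prefix is ∃q ∃w ∀y ∀z ∀u: 3 universal, 2 existential.

3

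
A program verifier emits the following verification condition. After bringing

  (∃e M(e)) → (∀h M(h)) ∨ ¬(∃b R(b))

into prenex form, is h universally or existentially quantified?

universal

Eliminate → and ↔ using ¬ and ∨.
  ¬(∃e M(e)) ∨ (∀h M(h)) ∨ ¬(∃b R(b))
Push ¬ through the quantifiers and connectives to reach negation normal form:
  (∀e ¬M(e)) ∨ (∀h M(h)) ∨ (∀b ¬R(b))
Finally move all quantifiers to the prefix:
  ∀e ∀h ∀b (¬M(e) ∨ M(h) ∨ ¬R(b))
The quantifier ∀h sits under an even number of negations (counting the antecedent side of each →), so it remains universal.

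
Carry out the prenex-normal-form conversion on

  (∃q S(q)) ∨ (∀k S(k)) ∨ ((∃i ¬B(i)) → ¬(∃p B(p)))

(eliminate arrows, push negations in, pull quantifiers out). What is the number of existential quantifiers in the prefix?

Rewrite implications/biconditionals: A → B as ¬A ∨ B.
  (∃q S(q)) ∨ (∀k S(k)) ∨ ¬(∃i ¬B(i)) ∨ ¬(∃p B(p))
Push ¬ through the quantifiers and connectives to reach negation normal form:
  (∃q S(q)) ∨ (∀k S(k)) ∨ (∀i B(i)) ∨ (∀p ¬B(p))
All bound variables are already distinct, so no renaming is needed.
Extract every quantifier outward, since the variables are now distinct and don't occur free across branches:
  ∃q ∀k ∀i ∀p (S(q) ∨ S(k) ∨ B(i) ∨ ¬B(p))
The prefix is ∃q ∀k ∀i ∀p: 3 universal, 1 existential.

1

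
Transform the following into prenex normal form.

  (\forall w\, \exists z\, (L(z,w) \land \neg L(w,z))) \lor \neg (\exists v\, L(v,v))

Drive negations inward (¬∀x A ≡ ∃x ¬A, ¬∃x A ≡ ∀x ¬A, De Morgan for ∧/∨):
  (\forall w\, \exists z\, (L(z,w) \land \neg L(w,z))) \lor (\forall v\, \neg L(v,v))
Extract every quantifier outward, since the variables are now distinct and don't occur free across branches:
  \forall w\, \exists z\, \forall v\, (L(z,w) \land \neg L(w,z) \lor \neg L(v,v))

\forall w\, \exists z\, \forall v\, (L(z,w) \land \neg L(w,z) \lor \neg L(v,v))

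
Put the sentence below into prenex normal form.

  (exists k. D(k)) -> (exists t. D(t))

forall k. exists t. (~D(k) | D(t))

First replace A → B with ¬A ∨ B.
  ~(exists k. D(k)) | (exists t. D(t))
Move each ¬ inward, flipping quantifiers it crosses:
  (forall k. ~D(k)) | (exists t. D(t))
Pull the quantifiers to the front (each side's bound variable is not free in the other side):
  forall k. exists t. (~D(k) | D(t))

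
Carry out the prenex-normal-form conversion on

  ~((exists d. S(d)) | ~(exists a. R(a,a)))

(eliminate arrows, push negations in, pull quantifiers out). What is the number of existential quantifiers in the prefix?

1

Push ¬ through the quantifiers and connectives to reach negation normal form:
  (forall d. ~S(d)) & (exists a. R(a,a))
All bound variables are already distinct, so no renaming is needed.
Finally move all quantifiers to the prefix:
  forall d. exists a. (~S(d) & R(a,a))
The prefix is forall d exists a: 1 universal, 1 existential.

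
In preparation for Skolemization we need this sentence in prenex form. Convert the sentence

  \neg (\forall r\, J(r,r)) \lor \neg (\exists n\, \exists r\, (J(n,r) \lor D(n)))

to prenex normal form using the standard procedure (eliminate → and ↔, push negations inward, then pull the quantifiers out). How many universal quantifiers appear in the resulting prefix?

Push ¬ through the quantifiers and connectives to reach negation normal form:
  (\exists r\, \neg J(r,r)) \lor (\forall n\, \forall r\, (\neg J(n,r) \land \neg D(n)))
Give each quantifier a distinct variable: r↦w1.
  (\exists r\, \neg J(r,r)) \lor (\forall n\, \forall w1\, (\neg J(n,w1) \land \neg D(n)))
Extract every quantifier outward, since the variables are now distinct and don't occur free across branches:
  \exists r\, \forall n\, \forall w1\, (\neg J(r,r) \lor \neg J(n,w1) \land \neg D(n))
The prefix is \exists r \forall n \forall w1: 2 universal, 1 existential.

2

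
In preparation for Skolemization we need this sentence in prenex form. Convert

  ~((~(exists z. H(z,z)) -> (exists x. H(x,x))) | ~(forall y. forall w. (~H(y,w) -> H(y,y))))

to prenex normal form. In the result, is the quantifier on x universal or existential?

Eliminate → and ↔ using ¬ and ∨.
  ~(~~(exists z. H(z,z)) | (exists x. H(x,x)) | ~(forall y. forall w. (~~H(y,w) | H(y,y))))
Drive negations inward (¬∀x A ≡ ∃x ¬A, ¬∃x A ≡ ∀x ¬A, De Morgan for ∧/∨):
  (forall z. ~H(z,z)) & (forall x. ~H(x,x)) & (forall y. forall w. (H(y,w) | H(y,y)))
All bound variables are already distinct, so no renaming is needed.
Finally move all quantifiers to the prefix:
  forall z. forall x. forall y. forall w. (~H(z,z) & ~H(x,x) & (H(y,w) | H(y,y)))
The quantifier exists x sits under an odd number of negations (counting the antecedent side of each →), so it flips to forall x.

universal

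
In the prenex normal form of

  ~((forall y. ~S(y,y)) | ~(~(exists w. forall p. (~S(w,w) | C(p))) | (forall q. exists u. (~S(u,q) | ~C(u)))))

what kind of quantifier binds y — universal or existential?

existential

Move each ¬ inward, flipping quantifiers it crosses:
  (exists y. S(y,y)) & ((forall w. exists p. (S(w,w) & ~C(p))) | (forall q. exists u. (~S(u,q) | ~C(u))))
Finally move all quantifiers to the prefix:
  exists y. forall w. exists p. forall q. exists u. (S(y,y) & (S(w,w) & ~C(p) | ~S(u,q) | ~C(u)))
The quantifier forall y sits under an odd number of negations, so it flips to exists y.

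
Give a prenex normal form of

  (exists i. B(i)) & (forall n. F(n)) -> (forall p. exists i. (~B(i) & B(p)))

forall i. exists n. forall p. exists b. (~B(i) | ~F(n) | ~B(b) & B(p))

First replace A → B with ¬A ∨ B.
  ~((exists i. B(i)) & (forall n. F(n))) | (forall p. exists i. (~B(i) & B(p)))
Push ¬ through the quantifiers and connectives to reach negation normal form:
  (forall i. ~B(i)) | (exists n. ~F(n)) | (forall p. exists i. (~B(i) & B(p)))
Rename bound variables to avoid capture: i↦b.
  (forall i. ~B(i)) | (exists n. ~F(n)) | (forall p. exists b. (~B(b) & B(p)))
Finally move all quantifiers to the prefix:
  forall i. exists n. forall p. exists b. (~B(i) | ~F(n) | ~B(b) & B(p))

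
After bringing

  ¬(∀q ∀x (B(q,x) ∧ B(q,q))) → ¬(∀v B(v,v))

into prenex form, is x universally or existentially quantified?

Eliminate → and ↔ using ¬ and ∨.
  ¬¬(∀q ∀x (B(q,x) ∧ B(q,q))) ∨ ¬(∀v B(v,v))
Drive negations inward (¬∀x A ≡ ∃x ¬A, ¬∃x A ≡ ∀x ¬A, De Morgan for ∧/∨):
  (∀q ∀x (B(q,x) ∧ B(q,q))) ∨ (∃v ¬B(v,v))
Pull the quantifiers to the front (each side's bound variable is not free in the other side):
  ∀q ∀x ∃v (B(q,x) ∧ B(q,q) ∨ ¬B(v,v))
The quantifier ∀x sits under an even number of negations (counting the antecedent side of each →), so it remains universal.

universal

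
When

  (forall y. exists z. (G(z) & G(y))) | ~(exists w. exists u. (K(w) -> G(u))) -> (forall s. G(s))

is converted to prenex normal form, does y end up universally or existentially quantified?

existential

Rewrite implications/biconditionals: A → B as ¬A ∨ B.
  ~((forall y. exists z. (G(z) & G(y))) | ~(exists w. exists u. (~K(w) | G(u)))) | (forall s. G(s))
Push ¬ through the quantifiers and connectives to reach negation normal form:
  (exists y. forall z. (~G(z) | ~G(y))) & (exists w. exists u. (~K(w) | G(u))) | (forall s. G(s))
All bound variables are already distinct, so no renaming is needed.
Pull the quantifiers to the front (each side's bound variable is not free in the other side):
  exists y. forall z. exists w. exists u. forall s. ((~G(z) | ~G(y)) & (~K(w) | G(u)) | G(s))
The quantifier forall y sits under an odd number of negations (counting the antecedent side of each →), so it flips to exists y.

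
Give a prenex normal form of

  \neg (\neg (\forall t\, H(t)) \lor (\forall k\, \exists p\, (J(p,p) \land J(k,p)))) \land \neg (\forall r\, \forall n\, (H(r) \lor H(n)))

\forall t\, \exists k\, \forall p\, \exists r\, \exists n\, (H(t) \land (\neg J(p,p) \lor \neg J(k,p)) \land \neg H(r) \land \neg H(n))

Push ¬ through the quantifiers and connectives to reach negation normal form:
  (\forall t\, H(t)) \land (\exists k\, \forall p\, (\neg J(p,p) \lor \neg J(k,p))) \land (\exists r\, \exists n\, (\neg H(r) \land \neg H(n)))
All bound variables are already distinct, so no renaming is needed.
Extract every quantifier outward, since the variables are now distinct and don't occur free across branches:
  \forall t\, \exists k\, \forall p\, \exists r\, \exists n\, (H(t) \land (\neg J(p,p) \lor \neg J(k,p)) \land \neg H(r) \land \neg H(n))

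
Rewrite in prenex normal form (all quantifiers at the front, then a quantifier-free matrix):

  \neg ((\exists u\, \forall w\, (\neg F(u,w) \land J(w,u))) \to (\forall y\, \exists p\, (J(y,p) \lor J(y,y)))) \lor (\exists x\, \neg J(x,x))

\exists u\, \forall w\, \exists y\, \forall p\, \exists x\, (\neg F(u,w) \land J(w,u) \land \neg J(y,p) \land \neg J(y,y) \lor \neg J(x,x))

Rewrite implications/biconditionals: A → B as ¬A ∨ B.
  \neg (\neg (\exists u\, \forall w\, (\neg F(u,w) \land J(w,u))) \lor (\forall y\, \exists p\, (J(y,p) \lor J(y,y)))) \lor (\exists x\, \neg J(x,x))
Move each ¬ inward, flipping quantifiers it crosses:
  (\exists u\, \forall w\, (\neg F(u,w) \land J(w,u))) \land (\exists y\, \forall p\, (\neg J(y,p) \land \neg J(y,y))) \lor (\exists x\, \neg J(x,x))
Pull the quantifiers to the front (each side's bound variable is not free in the other side):
  \exists u\, \forall w\, \exists y\, \forall p\, \exists x\, (\neg F(u,w) \land J(w,u) \land \neg J(y,p) \land \neg J(y,y) \lor \neg J(x,x))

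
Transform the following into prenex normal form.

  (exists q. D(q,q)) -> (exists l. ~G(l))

forall q. exists l. (~D(q,q) | ~G(l))

Rewrite implications/biconditionals: A → B as ¬A ∨ B.
  ~(exists q. D(q,q)) | (exists l. ~G(l))
Push ¬ through the quantifiers and connectives to reach negation normal form:
  (forall q. ~D(q,q)) | (exists l. ~G(l))
All bound variables are already distinct, so no renaming is needed.
Extract every quantifier outward, since the variables are now distinct and don't occur free across branches:
  forall q. exists l. (~D(q,q) | ~G(l))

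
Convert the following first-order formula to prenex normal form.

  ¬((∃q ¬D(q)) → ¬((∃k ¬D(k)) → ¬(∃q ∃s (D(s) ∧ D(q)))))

∃q ∀k ∀t ∀s (¬D(q) ∧ (D(k) ∨ ¬D(s) ∨ ¬D(t)))

Eliminate → and ↔ using ¬ and ∨.
  ¬(¬(∃q ¬D(q)) ∨ ¬(¬(∃k ¬D(k)) ∨ ¬(∃q ∃s (D(s) ∧ D(q)))))
Move each ¬ inward, flipping quantifiers it crosses:
  (∃q ¬D(q)) ∧ ((∀k D(k)) ∨ (∀q ∀s (¬D(s) ∨ ¬D(q))))
Rename bound variables to avoid capture: q↦t.
  (∃q ¬D(q)) ∧ ((∀k D(k)) ∨ (∀t ∀s (¬D(s) ∨ ¬D(t))))
Finally move all quantifiers to the prefix:
  ∃q ∀k ∀t ∀s (¬D(q) ∧ (D(k) ∨ ¬D(s) ∨ ¬D(t)))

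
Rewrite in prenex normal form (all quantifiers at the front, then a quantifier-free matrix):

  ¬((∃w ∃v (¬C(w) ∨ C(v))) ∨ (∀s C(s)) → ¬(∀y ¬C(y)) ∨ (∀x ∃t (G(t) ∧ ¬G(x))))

∃w ∃v ∀s ∀y ∃x ∀t ((¬C(w) ∨ C(v) ∨ C(s)) ∧ ¬C(y) ∧ (¬G(t) ∨ G(x)))

Rewrite implications/biconditionals: A → B as ¬A ∨ B.
  ¬(¬((∃w ∃v (¬C(w) ∨ C(v))) ∨ (∀s C(s))) ∨ ¬(∀y ¬C(y)) ∨ (∀x ∃t (G(t) ∧ ¬G(x))))
Move each ¬ inward, flipping quantifiers it crosses:
  ((∃w ∃v (¬C(w) ∨ C(v))) ∨ (∀s C(s))) ∧ (∀y ¬C(y)) ∧ (∃x ∀t (¬G(t) ∨ G(x)))
Finally move all quantifiers to the prefix:
  ∃w ∃v ∀s ∀y ∃x ∀t ((¬C(w) ∨ C(v) ∨ C(s)) ∧ ¬C(y) ∧ (¬G(t) ∨ G(x)))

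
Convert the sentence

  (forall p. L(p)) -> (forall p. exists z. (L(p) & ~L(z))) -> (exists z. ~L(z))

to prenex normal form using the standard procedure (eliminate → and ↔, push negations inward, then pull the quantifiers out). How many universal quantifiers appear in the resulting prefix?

1

Rewrite implications/biconditionals: A → B as ¬A ∨ B.
  ~(forall p. L(p)) | ~(forall p. exists z. (L(p) & ~L(z))) | (exists z. ~L(z))
Drive negations inward (¬∀x A ≡ ∃x ¬A, ¬∃x A ≡ ∀x ¬A, De Morgan for ∧/∨):
  (exists p. ~L(p)) | (exists p. forall z. (~L(p) | L(z))) | (exists z. ~L(z))
Standardize variables apart so no two quantifiers bind the same name: p↦q, z↦s.
  (exists p. ~L(p)) | (exists q. forall z. (~L(q) | L(z))) | (exists s. ~L(s))
Pull the quantifiers to the front (each side's bound variable is not free in the other side):
  exists p. exists q. forall z. exists s. (~L(p) | ~L(q) | L(z) | ~L(s))
The prefix is exists p exists q forall z exists s: 1 universal, 3 existential.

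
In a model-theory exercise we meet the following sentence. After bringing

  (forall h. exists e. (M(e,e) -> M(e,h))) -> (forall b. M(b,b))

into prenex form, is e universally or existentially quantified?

universal

Eliminate → and ↔ using ¬ and ∨.
  ~(forall h. exists e. (~M(e,e) | M(e,h))) | (forall b. M(b,b))
Drive negations inward (¬∀x A ≡ ∃x ¬A, ¬∃x A ≡ ∀x ¬A, De Morgan for ∧/∨):
  (exists h. forall e. (M(e,e) & ~M(e,h))) | (forall b. M(b,b))
Finally move all quantifiers to the prefix:
  exists h. forall e. forall b. (M(e,e) & ~M(e,h) | M(b,b))
The quantifier exists e sits under an odd number of negations (counting the antecedent side of each →), so it flips to forall e.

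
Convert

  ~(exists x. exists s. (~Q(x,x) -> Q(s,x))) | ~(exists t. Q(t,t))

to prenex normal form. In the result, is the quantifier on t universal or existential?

universal

First replace A → B with ¬A ∨ B.
  ~(exists x. exists s. (~~Q(x,x) | Q(s,x))) | ~(exists t. Q(t,t))
Move each ¬ inward, flipping quantifiers it crosses:
  (forall x. forall s. (~Q(x,x) & ~Q(s,x))) | (forall t. ~Q(t,t))
All bound variables are already distinct, so no renaming is needed.
Extract every quantifier outward, since the variables are now distinct and don't occur free across branches:
  forall x. forall s. forall t. (~Q(x,x) & ~Q(s,x) | ~Q(t,t))
The quantifier exists t sits under an odd number of negations (counting the antecedent side of each →), so it flips to forall t.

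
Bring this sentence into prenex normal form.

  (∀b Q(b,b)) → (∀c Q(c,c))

Rewrite implications/biconditionals: A → B as ¬A ∨ B.
  ¬(∀b Q(b,b)) ∨ (∀c Q(c,c))
Push ¬ through the quantifiers and connectives to reach negation normal form:
  (∃b ¬Q(b,b)) ∨ (∀c Q(c,c))
Finally move all quantifiers to the prefix:
  ∃b ∀c (¬Q(b,b) ∨ Q(c,c))

∃b ∀c (¬Q(b,b) ∨ Q(c,c))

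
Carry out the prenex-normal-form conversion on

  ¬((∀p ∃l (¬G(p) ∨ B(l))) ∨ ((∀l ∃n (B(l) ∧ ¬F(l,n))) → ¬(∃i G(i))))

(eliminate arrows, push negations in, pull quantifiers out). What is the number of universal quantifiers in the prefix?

2

First replace A → B with ¬A ∨ B.
  ¬((∀p ∃l (¬G(p) ∨ B(l))) ∨ ¬(∀l ∃n (B(l) ∧ ¬F(l,n))) ∨ ¬(∃i G(i)))
Push ¬ through the quantifiers and connectives to reach negation normal form:
  (∃p ∀l (G(p) ∧ ¬B(l))) ∧ (∀l ∃n (B(l) ∧ ¬F(l,n))) ∧ (∃i G(i))
Standardize variables apart so no two quantifiers bind the same name: l↦c.
  (∃p ∀l (G(p) ∧ ¬B(l))) ∧ (∀c ∃n (B(c) ∧ ¬F(c,n))) ∧ (∃i G(i))
Pull the quantifiers to the front (each side's bound variable is not free in the other side):
  ∃p ∀l ∀c ∃n ∃i (G(p) ∧ ¬B(l) ∧ B(c) ∧ ¬F(c,n) ∧ G(i))
The prefix is ∃p ∀l ∀c ∃n ∃i: 2 universal, 3 existential.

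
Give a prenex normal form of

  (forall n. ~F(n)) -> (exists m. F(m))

First replace A → B with ¬A ∨ B.
  ~(forall n. ~F(n)) | (exists m. F(m))
Move each ¬ inward, flipping quantifiers it crosses:
  (exists n. F(n)) | (exists m. F(m))
All bound variables are already distinct, so no renaming is needed.
Pull the quantifiers to the front (each side's bound variable is not free in the other side):
  exists n. exists m. (F(n) | F(m))

exists n. exists m. (F(n) | F(m))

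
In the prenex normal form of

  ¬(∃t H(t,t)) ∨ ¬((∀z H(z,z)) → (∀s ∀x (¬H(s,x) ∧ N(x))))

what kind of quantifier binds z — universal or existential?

universal

First replace A → B with ¬A ∨ B.
  ¬(∃t H(t,t)) ∨ ¬(¬(∀z H(z,z)) ∨ (∀s ∀x (¬H(s,x) ∧ N(x))))
Drive negations inward (¬∀x A ≡ ∃x ¬A, ¬∃x A ≡ ∀x ¬A, De Morgan for ∧/∨):
  (∀t ¬H(t,t)) ∨ (∀z H(z,z)) ∧ (∃s ∃x (H(s,x) ∨ ¬N(x)))
All bound variables are already distinct, so no renaming is needed.
Pull the quantifiers to the front (each side's bound variable is not free in the other side):
  ∀t ∀z ∃s ∃x (¬H(t,t) ∨ H(z,z) ∧ (H(s,x) ∨ ¬N(x)))
The quantifier ∀z sits under an even number of negations (counting the antecedent side of each →), so it remains universal.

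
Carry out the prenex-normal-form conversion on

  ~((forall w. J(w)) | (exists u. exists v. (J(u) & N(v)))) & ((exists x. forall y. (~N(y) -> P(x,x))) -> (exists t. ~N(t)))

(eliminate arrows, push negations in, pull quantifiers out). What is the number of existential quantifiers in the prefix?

First replace A → B with ¬A ∨ B.
  ~((forall w. J(w)) | (exists u. exists v. (J(u) & N(v)))) & (~(exists x. forall y. (~~N(y) | P(x,x))) | (exists t. ~N(t)))
Move each ¬ inward, flipping quantifiers it crosses:
  (exists w. ~J(w)) & (forall u. forall v. (~J(u) | ~N(v))) & ((forall x. exists y. (~N(y) & ~P(x,x))) | (exists t. ~N(t)))
All bound variables are already distinct, so no renaming is needed.
Finally move all quantifiers to the prefix:
  exists w. forall u. forall v. forall x. exists y. exists t. (~J(w) & (~J(u) | ~N(v)) & (~N(y) & ~P(x,x) | ~N(t)))
The prefix is exists w forall u forall v forall x exists y exists t: 3 universal, 3 existential.

3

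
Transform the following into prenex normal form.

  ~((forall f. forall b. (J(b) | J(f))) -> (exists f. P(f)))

forall f. forall b. forall y1. ((J(b) | J(f)) & ~P(y1))

Rewrite implications/biconditionals: A → B as ¬A ∨ B.
  ~(~(forall f. forall b. (J(b) | J(f))) | (exists f. P(f)))
Push ¬ through the quantifiers and connectives to reach negation normal form:
  (forall f. forall b. (J(b) | J(f))) & (forall f. ~P(f))
Rename bound variables to avoid capture: f↦y1.
  (forall f. forall b. (J(b) | J(f))) & (forall y1. ~P(y1))
Pull the quantifiers to the front (each side's bound variable is not free in the other side):
  forall f. forall b. forall y1. ((J(b) | J(f)) & ~P(y1))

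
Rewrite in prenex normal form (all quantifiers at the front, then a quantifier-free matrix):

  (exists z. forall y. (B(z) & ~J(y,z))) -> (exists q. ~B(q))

First replace A → B with ¬A ∨ B.
  ~(exists z. forall y. (B(z) & ~J(y,z))) | (exists q. ~B(q))
Drive negations inward (¬∀x A ≡ ∃x ¬A, ¬∃x A ≡ ∀x ¬A, De Morgan for ∧/∨):
  (forall z. exists y. (~B(z) | J(y,z))) | (exists q. ~B(q))
Finally move all quantifiers to the prefix:
  forall z. exists y. exists q. (~B(z) | J(y,z) | ~B(q))

forall z. exists y. exists q. (~B(z) | J(y,z) | ~B(q))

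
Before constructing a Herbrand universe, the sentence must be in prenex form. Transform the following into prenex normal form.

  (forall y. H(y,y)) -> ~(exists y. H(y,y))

First replace A → B with ¬A ∨ B.
  ~(forall y. H(y,y)) | ~(exists y. H(y,y))
Push ¬ through the quantifiers and connectives to reach negation normal form:
  (exists y. ~H(y,y)) | (forall y. ~H(y,y))
Rename bound variables to avoid capture: y↦w.
  (exists y. ~H(y,y)) | (forall w. ~H(w,w))
Pull the quantifiers to the front (each side's bound variable is not free in the other side):
  exists y. forall w. (~H(y,y) | ~H(w,w))

exists y. forall w. (~H(y,y) | ~H(w,w))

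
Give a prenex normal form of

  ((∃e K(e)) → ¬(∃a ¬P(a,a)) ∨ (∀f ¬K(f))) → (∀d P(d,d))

∃e ∃a ∃f ∀d (K(e) ∧ ¬P(a,a) ∧ K(f) ∨ P(d,d))

Rewrite implications/biconditionals: A → B as ¬A ∨ B.
  ¬(¬(∃e K(e)) ∨ ¬(∃a ¬P(a,a)) ∨ (∀f ¬K(f))) ∨ (∀d P(d,d))
Move each ¬ inward, flipping quantifiers it crosses:
  (∃e K(e)) ∧ (∃a ¬P(a,a)) ∧ (∃f K(f)) ∨ (∀d P(d,d))
All bound variables are already distinct, so no renaming is needed.
Pull the quantifiers to the front (each side's bound variable is not free in the other side):
  ∃e ∃a ∃f ∀d (K(e) ∧ ¬P(a,a) ∧ K(f) ∨ P(d,d))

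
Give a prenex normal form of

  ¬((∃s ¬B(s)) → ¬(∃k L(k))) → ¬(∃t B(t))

Eliminate → and ↔ using ¬ and ∨.
  ¬¬(¬(∃s ¬B(s)) ∨ ¬(∃k L(k))) ∨ ¬(∃t B(t))
Drive negations inward (¬∀x A ≡ ∃x ¬A, ¬∃x A ≡ ∀x ¬A, De Morgan for ∧/∨):
  (∀s B(s)) ∨ (∀k ¬L(k)) ∨ (∀t ¬B(t))
All bound variables are already distinct, so no renaming is needed.
Pull the quantifiers to the front (each side's bound variable is not free in the other side):
  ∀s ∀k ∀t (B(s) ∨ ¬L(k) ∨ ¬B(t))

∀s ∀k ∀t (B(s) ∨ ¬L(k) ∨ ¬B(t))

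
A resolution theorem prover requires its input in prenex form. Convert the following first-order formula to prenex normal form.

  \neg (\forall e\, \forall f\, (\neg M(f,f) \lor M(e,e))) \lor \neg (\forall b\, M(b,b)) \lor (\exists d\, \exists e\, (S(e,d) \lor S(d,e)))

\exists e\, \exists f\, \exists b\, \exists d\, \exists c\, (M(f,f) \land \neg M(e,e) \lor \neg M(b,b) \lor S(c,d) \lor S(d,c))

Push ¬ through the quantifiers and connectives to reach negation normal form:
  (\exists e\, \exists f\, (M(f,f) \land \neg M(e,e))) \lor (\exists b\, \neg M(b,b)) \lor (\exists d\, \exists e\, (S(e,d) \lor S(d,e)))
Standardize variables apart so no two quantifiers bind the same name: e↦c.
  (\exists e\, \exists f\, (M(f,f) \land \neg M(e,e))) \lor (\exists b\, \neg M(b,b)) \lor (\exists d\, \exists c\, (S(c,d) \lor S(d,c)))
Pull the quantifiers to the front (each side's bound variable is not free in the other side):
  \exists e\, \exists f\, \exists b\, \exists d\, \exists c\, (M(f,f) \land \neg M(e,e) \lor \neg M(b,b) \lor S(c,d) \lor S(d,c))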